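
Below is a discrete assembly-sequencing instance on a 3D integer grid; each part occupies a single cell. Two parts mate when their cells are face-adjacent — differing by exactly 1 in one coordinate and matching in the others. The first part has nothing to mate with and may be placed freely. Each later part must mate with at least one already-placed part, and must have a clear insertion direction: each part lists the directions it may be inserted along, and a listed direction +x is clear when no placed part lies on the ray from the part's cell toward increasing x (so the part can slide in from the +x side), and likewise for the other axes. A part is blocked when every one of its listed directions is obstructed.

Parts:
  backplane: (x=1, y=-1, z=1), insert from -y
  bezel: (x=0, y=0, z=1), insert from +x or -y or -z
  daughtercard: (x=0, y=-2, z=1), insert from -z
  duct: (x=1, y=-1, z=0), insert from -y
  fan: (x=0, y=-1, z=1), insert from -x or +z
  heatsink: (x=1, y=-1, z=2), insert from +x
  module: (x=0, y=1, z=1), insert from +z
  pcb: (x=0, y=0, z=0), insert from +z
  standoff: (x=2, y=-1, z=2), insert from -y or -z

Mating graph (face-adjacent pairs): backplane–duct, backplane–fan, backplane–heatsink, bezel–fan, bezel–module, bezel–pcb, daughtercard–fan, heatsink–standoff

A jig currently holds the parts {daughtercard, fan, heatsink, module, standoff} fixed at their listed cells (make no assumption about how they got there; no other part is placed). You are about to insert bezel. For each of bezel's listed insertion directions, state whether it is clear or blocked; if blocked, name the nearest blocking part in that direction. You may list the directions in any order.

+x: ray from bezel(0, 0, 1) has no placed part ⇒ clear
-y: nearest on ray is fan@(0, -1, 1) ⇒ blocked
-z: ray from bezel(0, 0, 1) has no placed part ⇒ clear

+x: clear; -y: blocked by fan; -z: clear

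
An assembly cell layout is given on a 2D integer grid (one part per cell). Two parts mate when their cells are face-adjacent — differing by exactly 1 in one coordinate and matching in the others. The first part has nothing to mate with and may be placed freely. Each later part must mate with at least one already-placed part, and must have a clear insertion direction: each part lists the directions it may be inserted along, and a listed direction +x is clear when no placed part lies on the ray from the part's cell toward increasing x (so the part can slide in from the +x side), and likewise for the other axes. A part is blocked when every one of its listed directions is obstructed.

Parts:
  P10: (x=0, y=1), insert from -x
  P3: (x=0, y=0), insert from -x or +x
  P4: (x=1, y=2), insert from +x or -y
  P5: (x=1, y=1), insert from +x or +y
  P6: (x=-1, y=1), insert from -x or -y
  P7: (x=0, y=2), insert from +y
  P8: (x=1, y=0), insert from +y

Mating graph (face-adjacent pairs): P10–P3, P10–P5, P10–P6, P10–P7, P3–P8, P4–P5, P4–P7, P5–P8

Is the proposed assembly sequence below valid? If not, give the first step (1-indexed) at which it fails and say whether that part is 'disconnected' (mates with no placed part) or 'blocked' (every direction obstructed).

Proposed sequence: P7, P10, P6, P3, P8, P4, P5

Valid

1. P7@(0, 2) [+y clear] — {P7}
2. P10@(0, 1) [-x clear] — {P10, P7}
3. P6@(-1, 1) [-x clear] — {P10, P6, P7}
4. P3@(0, 0) [-x clear] — {P10, P3, P6, P7}
5. P8@(1, 0) [+y clear] — {P10, P3, P6, P7, P8}
6. P4@(1, 2) [+x clear] — {P10, P3, P4, P6, P7, P8}
7. P5@(1, 1) [+x clear] — {P10, P3, P4, P5, P6, P7, P8}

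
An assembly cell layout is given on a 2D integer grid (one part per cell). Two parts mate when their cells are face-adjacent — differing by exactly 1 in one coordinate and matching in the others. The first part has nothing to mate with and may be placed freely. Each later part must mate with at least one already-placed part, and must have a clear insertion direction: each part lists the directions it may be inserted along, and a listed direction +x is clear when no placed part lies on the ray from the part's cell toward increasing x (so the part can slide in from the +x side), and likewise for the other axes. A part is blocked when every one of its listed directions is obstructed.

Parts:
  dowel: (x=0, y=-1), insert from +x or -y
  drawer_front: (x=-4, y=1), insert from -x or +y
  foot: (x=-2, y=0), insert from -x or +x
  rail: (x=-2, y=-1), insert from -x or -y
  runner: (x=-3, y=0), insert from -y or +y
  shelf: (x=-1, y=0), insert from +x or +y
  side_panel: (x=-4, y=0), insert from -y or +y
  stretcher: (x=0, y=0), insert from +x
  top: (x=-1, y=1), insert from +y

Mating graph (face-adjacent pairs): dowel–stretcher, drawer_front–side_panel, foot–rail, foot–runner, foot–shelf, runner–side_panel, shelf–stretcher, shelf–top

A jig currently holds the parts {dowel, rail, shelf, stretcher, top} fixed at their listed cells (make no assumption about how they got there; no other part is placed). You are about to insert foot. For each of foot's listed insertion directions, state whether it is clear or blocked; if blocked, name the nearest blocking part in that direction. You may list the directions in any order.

-x: ray from foot(-2, 0) has no placed part ⇒ clear
+x: nearest on ray is shelf@(-1, 0) ⇒ blocked

+x: blocked by shelf; -x: clear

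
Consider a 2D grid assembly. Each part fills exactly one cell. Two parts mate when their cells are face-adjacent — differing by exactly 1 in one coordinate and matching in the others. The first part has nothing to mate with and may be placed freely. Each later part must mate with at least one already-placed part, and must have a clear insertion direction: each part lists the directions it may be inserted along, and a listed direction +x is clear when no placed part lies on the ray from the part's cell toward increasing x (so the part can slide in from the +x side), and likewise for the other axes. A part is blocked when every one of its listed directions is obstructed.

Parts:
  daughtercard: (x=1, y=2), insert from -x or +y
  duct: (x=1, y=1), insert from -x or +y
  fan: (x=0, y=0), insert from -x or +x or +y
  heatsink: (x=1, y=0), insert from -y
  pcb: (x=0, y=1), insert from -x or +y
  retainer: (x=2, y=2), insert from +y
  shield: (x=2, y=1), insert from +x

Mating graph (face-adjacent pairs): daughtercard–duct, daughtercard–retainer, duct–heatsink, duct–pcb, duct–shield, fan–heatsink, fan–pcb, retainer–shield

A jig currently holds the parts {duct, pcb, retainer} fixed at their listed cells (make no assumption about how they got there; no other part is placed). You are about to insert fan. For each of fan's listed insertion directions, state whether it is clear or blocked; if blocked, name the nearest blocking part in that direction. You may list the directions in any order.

-x: ray from fan(0, 0) has no placed part ⇒ clear
+x: ray from fan(0, 0) has no placed part ⇒ clear
+y: nearest on ray is pcb@(0, 1) ⇒ blocked

+x: clear; +y: blocked by pcb; -x: clear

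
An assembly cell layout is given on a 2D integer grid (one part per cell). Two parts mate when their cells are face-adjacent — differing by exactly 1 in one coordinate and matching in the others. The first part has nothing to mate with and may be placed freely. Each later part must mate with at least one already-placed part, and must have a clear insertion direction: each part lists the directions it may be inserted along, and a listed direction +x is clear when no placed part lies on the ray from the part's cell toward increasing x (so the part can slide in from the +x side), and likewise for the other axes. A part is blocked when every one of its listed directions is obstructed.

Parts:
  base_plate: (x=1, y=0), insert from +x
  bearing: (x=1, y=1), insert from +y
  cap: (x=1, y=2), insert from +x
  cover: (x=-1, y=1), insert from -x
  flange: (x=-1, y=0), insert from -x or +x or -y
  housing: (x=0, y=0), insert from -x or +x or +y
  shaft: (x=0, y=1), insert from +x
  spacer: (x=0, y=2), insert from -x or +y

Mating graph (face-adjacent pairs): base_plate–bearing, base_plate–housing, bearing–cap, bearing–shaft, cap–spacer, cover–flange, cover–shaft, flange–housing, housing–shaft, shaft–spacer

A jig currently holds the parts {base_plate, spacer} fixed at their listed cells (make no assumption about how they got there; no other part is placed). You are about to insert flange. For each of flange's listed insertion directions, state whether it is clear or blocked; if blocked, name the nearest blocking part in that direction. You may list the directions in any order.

-x: ray from flange(-1, 0) has no placed part ⇒ clear
+x: nearest on ray is base_plate@(1, 0) ⇒ blocked
-y: ray from flange(-1, 0) has no placed part ⇒ clear

+x: blocked by base_plate; -x: clear; -y: clear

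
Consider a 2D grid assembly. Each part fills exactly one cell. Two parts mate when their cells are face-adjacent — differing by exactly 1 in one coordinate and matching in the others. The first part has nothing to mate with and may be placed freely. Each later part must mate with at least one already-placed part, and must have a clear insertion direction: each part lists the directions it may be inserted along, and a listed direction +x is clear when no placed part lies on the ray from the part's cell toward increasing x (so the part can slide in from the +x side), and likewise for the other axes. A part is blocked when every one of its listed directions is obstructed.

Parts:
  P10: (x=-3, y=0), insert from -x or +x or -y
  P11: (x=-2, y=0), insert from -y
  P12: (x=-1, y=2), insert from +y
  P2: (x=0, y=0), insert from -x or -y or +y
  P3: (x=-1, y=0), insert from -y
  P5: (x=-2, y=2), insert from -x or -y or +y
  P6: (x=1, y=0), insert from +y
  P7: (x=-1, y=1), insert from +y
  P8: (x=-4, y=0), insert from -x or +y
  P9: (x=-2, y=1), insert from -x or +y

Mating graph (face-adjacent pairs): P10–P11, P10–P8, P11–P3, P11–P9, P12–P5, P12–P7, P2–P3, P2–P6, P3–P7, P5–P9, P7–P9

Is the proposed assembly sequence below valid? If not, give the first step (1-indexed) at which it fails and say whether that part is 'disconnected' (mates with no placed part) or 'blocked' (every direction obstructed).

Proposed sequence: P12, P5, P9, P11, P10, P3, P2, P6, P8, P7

Invalid at step 10 (blocked)

1. P12@(-1, 2) [+y clear] — {P12}
2. P5@(-2, 2) [-x clear] — {P12, P5}
3. P9@(-2, 1) [-x clear] — {P12, P5, P9}
4. P11@(-2, 0) [-y clear] — {P11, P12, P5, P9}
5. P10@(-3, 0) [-x clear] — {P10, P11, P12, P5, P9}
6. P3@(-1, 0) [-y clear] — {P10, P11, P12, P3, P5, P9}
7. P2@(0, 0) [-y clear] — {P10, P11, P12, P2, P3, P5, P9}
8. P6@(1, 0) [+y clear] — {P10, P11, P12, P2, P3, P5, P6, P9}
9. P8@(-4, 0) [-x clear] — {P10, P11, P12, P2, P3, P5, P6, P8, P9}
10. P7@(-1, 1) — +y all obstructed ⇒ blocked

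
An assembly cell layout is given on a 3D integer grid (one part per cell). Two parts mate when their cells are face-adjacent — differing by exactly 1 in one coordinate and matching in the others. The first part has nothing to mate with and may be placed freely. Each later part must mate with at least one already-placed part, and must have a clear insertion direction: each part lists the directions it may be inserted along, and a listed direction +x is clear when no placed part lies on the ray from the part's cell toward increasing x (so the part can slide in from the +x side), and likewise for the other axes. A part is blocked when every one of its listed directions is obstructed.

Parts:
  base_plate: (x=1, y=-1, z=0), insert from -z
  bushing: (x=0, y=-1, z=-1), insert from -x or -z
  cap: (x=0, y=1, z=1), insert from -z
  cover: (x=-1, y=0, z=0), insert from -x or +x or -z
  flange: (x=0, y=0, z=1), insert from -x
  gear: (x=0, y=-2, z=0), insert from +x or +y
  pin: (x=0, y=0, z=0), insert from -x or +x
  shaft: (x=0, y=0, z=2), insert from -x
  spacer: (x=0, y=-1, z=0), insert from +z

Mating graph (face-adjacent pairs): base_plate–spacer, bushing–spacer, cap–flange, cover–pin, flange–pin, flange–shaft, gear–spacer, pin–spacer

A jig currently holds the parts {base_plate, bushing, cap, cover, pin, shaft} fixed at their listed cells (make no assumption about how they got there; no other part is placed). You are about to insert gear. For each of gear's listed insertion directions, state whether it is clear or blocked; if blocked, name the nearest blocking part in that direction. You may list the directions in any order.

+x: clear; +y: blocked by pin

+x: ray from gear(0, -2, 0) has no placed part ⇒ clear
+y: nearest on ray is pin@(0, 0, 0) ⇒ blocked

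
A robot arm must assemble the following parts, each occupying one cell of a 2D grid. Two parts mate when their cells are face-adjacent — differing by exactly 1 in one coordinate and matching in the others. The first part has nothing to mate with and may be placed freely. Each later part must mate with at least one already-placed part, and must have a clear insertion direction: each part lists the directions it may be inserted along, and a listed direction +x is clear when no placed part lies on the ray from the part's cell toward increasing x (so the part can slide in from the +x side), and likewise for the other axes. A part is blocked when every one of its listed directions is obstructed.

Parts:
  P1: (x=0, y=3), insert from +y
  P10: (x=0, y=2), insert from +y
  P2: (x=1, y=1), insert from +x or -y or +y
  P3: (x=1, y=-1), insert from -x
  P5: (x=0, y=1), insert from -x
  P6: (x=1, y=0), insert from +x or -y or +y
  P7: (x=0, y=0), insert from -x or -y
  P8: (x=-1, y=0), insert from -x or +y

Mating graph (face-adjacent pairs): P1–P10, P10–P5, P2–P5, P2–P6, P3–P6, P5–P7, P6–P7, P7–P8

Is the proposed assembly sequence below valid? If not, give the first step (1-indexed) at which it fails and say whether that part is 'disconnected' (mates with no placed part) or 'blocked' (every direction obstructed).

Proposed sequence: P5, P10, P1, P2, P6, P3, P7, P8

Valid

1. P5@(0, 1) [-x clear] — {P5}
2. P10@(0, 2) [+y clear] — {P10, P5}
3. P1@(0, 3) [+y clear] — {P1, P10, P5}
4. P2@(1, 1) [+x clear] — {P1, P10, P2, P5}
5. P6@(1, 0) [+x clear] — {P1, P10, P2, P5, P6}
6. P3@(1, -1) [-x clear] — {P1, P10, P2, P3, P5, P6}
7. P7@(0, 0) [-x clear] — {P1, P10, P2, P3, P5, P6, P7}
8. P8@(-1, 0) [-x clear] — {P1, P10, P2, P3, P5, P6, P7, P8}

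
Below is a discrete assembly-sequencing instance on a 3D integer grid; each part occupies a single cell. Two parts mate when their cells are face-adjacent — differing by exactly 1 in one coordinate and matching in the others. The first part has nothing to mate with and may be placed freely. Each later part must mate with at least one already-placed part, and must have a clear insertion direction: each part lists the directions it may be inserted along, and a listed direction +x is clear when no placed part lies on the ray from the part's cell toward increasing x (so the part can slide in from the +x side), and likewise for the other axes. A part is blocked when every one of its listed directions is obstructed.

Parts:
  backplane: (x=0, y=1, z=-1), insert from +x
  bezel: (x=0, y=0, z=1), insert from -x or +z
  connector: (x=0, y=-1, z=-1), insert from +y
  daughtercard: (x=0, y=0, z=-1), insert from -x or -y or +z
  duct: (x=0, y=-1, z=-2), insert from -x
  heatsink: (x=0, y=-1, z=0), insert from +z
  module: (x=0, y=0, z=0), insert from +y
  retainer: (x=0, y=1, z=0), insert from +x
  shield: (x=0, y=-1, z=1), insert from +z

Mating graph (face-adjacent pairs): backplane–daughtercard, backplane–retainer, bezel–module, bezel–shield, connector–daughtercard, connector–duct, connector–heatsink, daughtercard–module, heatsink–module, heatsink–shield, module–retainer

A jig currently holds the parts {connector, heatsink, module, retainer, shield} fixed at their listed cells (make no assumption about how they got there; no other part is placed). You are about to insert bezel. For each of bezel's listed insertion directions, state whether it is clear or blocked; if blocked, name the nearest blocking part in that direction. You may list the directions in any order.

-x: ray from bezel(0, 0, 1) has no placed part ⇒ clear
+z: ray from bezel(0, 0, 1) has no placed part ⇒ clear

+z: clear; -x: clear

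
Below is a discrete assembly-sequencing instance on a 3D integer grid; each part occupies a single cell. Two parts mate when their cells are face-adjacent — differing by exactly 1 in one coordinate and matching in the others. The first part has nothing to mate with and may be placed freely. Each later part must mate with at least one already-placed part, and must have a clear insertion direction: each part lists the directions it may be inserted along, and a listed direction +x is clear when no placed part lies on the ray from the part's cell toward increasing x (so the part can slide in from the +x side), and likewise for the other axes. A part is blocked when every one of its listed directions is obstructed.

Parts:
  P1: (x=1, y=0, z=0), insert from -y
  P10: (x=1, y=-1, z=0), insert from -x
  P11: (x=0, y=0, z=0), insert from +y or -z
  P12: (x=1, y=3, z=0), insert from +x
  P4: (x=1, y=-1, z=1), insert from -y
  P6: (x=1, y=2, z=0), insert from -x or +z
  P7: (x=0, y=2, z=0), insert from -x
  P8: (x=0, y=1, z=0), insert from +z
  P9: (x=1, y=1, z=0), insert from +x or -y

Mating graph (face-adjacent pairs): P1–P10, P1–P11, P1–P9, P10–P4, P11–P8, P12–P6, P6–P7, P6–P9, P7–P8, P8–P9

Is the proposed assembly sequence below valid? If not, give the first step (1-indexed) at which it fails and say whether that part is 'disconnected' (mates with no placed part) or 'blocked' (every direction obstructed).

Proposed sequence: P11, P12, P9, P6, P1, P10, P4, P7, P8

Invalid at step 2 (disconnected)

1. P11@(0, 0, 0) [+y clear] — {P11}
2. P12@(1, 3, 0) — no placed neighbour ⇒ disconnected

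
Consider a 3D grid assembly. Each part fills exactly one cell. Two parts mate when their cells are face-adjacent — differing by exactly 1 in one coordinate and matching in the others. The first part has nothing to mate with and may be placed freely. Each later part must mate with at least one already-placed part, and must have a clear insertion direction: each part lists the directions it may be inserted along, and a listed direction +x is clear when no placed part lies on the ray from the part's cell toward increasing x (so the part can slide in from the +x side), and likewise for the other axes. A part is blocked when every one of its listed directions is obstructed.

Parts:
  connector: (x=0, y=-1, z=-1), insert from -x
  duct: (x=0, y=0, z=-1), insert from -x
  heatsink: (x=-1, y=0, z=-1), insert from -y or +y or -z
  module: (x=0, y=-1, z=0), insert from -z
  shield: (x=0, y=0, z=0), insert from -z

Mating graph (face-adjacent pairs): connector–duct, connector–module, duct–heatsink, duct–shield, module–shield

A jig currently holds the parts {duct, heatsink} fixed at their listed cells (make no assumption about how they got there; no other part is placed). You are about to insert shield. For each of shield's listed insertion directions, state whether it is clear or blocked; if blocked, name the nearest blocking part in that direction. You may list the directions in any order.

-z: nearest on ray is duct@(0, 0, -1) ⇒ blocked

-z: blocked by duct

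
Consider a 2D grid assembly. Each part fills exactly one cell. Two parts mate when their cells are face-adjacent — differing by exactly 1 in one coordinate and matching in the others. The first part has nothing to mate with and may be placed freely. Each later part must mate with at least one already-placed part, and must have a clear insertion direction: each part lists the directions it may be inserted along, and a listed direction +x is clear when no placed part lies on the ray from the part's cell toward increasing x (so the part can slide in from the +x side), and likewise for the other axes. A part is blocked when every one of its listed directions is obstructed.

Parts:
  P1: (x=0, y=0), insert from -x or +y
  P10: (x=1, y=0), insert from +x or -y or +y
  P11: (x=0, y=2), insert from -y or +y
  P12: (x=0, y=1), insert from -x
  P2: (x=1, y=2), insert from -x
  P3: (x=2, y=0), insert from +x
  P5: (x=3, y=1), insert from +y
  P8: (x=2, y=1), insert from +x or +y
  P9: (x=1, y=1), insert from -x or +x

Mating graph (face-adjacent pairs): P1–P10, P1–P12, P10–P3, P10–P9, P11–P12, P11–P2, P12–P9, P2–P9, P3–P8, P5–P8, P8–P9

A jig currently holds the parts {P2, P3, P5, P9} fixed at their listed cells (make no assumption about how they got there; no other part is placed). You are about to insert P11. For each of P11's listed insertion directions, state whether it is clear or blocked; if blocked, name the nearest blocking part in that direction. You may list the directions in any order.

+y: clear; -y: clear

-y: ray from P11(0, 2) has no placed part ⇒ clear
+y: ray from P11(0, 2) has no placed part ⇒ clear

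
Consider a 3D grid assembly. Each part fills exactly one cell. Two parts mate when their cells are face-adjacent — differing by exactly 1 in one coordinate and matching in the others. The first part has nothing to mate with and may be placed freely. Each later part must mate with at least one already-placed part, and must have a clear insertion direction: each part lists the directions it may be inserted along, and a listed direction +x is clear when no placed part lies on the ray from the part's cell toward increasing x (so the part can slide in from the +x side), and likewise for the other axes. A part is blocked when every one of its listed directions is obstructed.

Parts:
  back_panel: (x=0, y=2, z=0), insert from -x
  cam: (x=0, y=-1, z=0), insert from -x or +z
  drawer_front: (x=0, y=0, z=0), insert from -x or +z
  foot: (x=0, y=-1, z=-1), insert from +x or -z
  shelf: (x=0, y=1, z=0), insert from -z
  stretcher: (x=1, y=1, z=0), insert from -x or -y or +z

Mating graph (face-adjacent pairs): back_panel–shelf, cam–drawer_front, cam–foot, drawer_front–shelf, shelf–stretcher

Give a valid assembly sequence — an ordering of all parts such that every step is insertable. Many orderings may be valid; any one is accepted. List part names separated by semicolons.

shelf; drawer_front; cam; foot; stretcher; back_panel

1. shelf@(0, 1, 0) [-z clear] — {shelf}
2. drawer_front@(0, 0, 0) [-x clear] — {drawer_front, shelf}
3. cam@(0, -1, 0) [-x clear] — {cam, drawer_front, shelf}
4. foot@(0, -1, -1) [+x clear] — {cam, drawer_front, foot, shelf}
5. stretcher@(1, 1, 0) [-y clear] — {cam, drawer_front, foot, shelf, stretcher}
6. back_panel@(0, 2, 0) [-x clear] — {back_panel, cam, drawer_front, foot, shelf, stretcher}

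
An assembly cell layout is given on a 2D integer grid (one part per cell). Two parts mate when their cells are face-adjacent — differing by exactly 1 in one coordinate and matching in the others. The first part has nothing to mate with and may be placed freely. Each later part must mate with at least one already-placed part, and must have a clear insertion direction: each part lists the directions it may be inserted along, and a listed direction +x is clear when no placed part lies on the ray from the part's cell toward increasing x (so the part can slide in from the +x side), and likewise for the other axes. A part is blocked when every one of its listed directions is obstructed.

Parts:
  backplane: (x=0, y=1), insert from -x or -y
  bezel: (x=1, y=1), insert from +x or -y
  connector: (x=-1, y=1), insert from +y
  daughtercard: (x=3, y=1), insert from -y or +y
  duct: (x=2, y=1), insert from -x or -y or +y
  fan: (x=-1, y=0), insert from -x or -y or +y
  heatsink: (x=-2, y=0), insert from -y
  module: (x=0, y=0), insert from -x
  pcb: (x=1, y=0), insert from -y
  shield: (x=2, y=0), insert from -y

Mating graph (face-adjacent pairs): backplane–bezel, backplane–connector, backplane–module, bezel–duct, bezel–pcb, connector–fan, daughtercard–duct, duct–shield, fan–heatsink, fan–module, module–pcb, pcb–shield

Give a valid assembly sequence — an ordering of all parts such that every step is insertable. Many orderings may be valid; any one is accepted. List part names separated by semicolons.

1. daughtercard@(3, 1) [-y clear] — {daughtercard}
2. duct@(2, 1) [-x clear] — {daughtercard, duct}
3. bezel@(1, 1) [-y clear] — {bezel, daughtercard, duct}
4. backplane@(0, 1) [-x clear] — {backplane, bezel, daughtercard, duct}
5. module@(0, 0) [-x clear] — {backplane, bezel, daughtercard, duct, module}
6. connector@(-1, 1) [+y clear] — {backplane, bezel, connector, daughtercard, duct, module}
7. shield@(2, 0) [-y clear] — {backplane, bezel, connector, daughtercard, duct, module, shield}
8. pcb@(1, 0) [-y clear] — {backplane, bezel, connector, daughtercard, duct, module, pcb, shield}
9. fan@(-1, 0) [-x clear] — {backplane, bezel, connector, daughtercard, duct, fan, module, pcb, shield}
10. heatsink@(-2, 0) [-y clear] — {backplane, bezel, connector, daughtercard, duct, fan, heatsink, module, pcb, shield}

daughtercard; duct; bezel; backplane; module; connector; shield; pcb; fan; heatsink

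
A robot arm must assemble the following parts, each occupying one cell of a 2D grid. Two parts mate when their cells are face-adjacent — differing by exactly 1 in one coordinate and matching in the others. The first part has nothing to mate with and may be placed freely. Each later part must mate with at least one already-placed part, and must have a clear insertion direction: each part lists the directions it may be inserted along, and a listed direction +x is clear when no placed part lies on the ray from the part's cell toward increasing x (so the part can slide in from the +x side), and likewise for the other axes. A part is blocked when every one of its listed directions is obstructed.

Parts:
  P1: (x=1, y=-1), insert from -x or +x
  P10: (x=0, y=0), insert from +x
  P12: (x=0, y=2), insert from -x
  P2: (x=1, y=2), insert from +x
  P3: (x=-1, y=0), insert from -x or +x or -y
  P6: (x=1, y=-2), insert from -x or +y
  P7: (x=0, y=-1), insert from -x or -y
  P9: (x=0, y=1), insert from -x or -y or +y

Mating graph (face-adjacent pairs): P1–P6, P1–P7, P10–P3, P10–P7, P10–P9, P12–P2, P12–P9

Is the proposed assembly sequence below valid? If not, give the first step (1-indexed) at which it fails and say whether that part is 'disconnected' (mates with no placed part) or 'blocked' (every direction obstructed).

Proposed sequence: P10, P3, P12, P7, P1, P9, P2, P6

Invalid at step 3 (disconnected)

1. P10@(0, 0) [+x clear] — {P10}
2. P3@(-1, 0) [-x clear] — {P10, P3}
3. P12@(0, 2) — no placed neighbour ⇒ disconnected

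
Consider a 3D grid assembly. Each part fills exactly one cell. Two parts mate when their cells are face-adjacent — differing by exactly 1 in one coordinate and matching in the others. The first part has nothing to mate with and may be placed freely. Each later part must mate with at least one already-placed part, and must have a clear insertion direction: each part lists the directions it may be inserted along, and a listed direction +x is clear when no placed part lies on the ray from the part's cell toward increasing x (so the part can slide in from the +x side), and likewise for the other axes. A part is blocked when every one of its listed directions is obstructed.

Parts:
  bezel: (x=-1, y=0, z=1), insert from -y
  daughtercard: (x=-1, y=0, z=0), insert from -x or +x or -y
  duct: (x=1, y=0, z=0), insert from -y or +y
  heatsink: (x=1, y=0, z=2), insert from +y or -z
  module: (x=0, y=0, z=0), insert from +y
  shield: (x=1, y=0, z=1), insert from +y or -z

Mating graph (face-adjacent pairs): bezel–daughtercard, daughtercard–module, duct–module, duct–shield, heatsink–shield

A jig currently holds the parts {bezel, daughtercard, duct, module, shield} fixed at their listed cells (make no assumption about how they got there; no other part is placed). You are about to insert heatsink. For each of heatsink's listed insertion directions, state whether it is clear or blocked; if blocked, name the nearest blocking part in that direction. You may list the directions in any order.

+y: ray from heatsink(1, 0, 2) has no placed part ⇒ clear
-z: nearest on ray is shield@(1, 0, 1) ⇒ blocked

+y: clear; -z: blocked by shield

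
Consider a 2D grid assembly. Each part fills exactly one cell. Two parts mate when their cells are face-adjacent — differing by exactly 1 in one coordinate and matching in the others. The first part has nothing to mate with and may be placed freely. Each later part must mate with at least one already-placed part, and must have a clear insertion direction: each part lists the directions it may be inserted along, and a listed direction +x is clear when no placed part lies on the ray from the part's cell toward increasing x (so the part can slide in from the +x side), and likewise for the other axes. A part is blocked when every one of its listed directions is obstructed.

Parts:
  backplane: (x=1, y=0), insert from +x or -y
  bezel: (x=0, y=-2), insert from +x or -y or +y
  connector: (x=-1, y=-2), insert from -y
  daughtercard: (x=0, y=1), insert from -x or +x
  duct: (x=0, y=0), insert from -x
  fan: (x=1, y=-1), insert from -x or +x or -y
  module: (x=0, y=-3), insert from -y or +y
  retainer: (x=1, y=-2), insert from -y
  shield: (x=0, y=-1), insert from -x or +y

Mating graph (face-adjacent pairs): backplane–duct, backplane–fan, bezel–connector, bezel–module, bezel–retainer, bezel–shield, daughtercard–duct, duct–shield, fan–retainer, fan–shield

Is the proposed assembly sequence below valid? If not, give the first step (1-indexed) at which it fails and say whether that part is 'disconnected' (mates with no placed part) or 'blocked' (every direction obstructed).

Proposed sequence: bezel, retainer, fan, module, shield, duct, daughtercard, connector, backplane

1. bezel@(0, -2) [+x clear] — {bezel}
2. retainer@(1, -2) [-y clear] — {bezel, retainer}
3. fan@(1, -1) [-x clear] — {bezel, fan, retainer}
4. module@(0, -3) [-y clear] — {bezel, fan, module, retainer}
5. shield@(0, -1) [-x clear] — {bezel, fan, module, retainer, shield}
6. duct@(0, 0) [-x clear] — {bezel, duct, fan, module, retainer, shield}
7. daughtercard@(0, 1) [-x clear] — {bezel, daughtercard, duct, fan, module, retainer, shield}
8. connector@(-1, -2) [-y clear] — {bezel, connector, daughtercard, duct, fan, module, retainer, shield}
9. backplane@(1, 0) [+x clear] — {backplane, bezel, connector, daughtercard, duct, fan, module, retainer, shield}

Valid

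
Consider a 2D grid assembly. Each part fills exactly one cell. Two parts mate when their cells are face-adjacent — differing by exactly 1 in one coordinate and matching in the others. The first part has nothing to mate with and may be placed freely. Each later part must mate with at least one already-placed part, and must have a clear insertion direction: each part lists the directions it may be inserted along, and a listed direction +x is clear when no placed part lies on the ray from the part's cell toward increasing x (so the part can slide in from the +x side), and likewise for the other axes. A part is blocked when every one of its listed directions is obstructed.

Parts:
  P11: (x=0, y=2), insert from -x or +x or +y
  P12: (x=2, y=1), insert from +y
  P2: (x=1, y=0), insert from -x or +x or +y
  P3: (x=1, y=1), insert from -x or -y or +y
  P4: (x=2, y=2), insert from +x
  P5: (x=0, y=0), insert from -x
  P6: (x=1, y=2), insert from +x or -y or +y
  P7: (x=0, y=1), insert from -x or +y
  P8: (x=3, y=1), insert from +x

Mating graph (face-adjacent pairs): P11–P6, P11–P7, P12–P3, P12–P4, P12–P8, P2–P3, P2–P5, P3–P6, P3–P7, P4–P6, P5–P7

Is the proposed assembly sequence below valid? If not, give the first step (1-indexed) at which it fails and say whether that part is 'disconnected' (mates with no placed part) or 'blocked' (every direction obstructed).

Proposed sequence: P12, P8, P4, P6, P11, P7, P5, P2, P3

Invalid at step 9 (blocked)

1. P12@(2, 1) [+y clear] — {P12}
2. P8@(3, 1) [+x clear] — {P12, P8}
3. P4@(2, 2) [+x clear] — {P12, P4, P8}
4. P6@(1, 2) [-y clear] — {P12, P4, P6, P8}
5. P11@(0, 2) [-x clear] — {P11, P12, P4, P6, P8}
6. P7@(0, 1) [-x clear] — {P11, P12, P4, P6, P7, P8}
7. P5@(0, 0) [-x clear] — {P11, P12, P4, P5, P6, P7, P8}
8. P2@(1, 0) [+x clear] — {P11, P12, P2, P4, P5, P6, P7, P8}
9. P3@(1, 1) — -x/-y/+y all obstructed ⇒ blocked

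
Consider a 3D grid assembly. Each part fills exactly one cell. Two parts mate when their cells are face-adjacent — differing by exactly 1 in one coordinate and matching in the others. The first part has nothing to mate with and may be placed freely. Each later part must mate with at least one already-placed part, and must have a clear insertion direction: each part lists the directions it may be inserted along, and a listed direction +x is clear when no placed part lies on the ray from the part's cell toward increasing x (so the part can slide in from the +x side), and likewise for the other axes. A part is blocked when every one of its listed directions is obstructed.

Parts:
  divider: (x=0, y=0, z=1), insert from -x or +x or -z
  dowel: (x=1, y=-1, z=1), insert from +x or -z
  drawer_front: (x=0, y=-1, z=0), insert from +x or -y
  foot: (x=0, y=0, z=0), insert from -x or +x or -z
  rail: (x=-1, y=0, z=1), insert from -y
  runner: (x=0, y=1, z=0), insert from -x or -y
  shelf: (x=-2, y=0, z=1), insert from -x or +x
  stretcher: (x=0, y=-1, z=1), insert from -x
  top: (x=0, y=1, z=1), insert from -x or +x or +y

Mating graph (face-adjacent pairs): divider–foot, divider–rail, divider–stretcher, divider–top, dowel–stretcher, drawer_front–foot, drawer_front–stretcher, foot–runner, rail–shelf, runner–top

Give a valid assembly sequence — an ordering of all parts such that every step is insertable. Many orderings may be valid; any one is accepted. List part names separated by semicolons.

1. runner@(0, 1, 0) [-x clear] — {runner}
2. foot@(0, 0, 0) [-x clear] — {foot, runner}
3. divider@(0, 0, 1) [-x clear] — {divider, foot, runner}
4. stretcher@(0, -1, 1) [-x clear] — {divider, foot, runner, stretcher}
5. dowel@(1, -1, 1) [+x clear] — {divider, dowel, foot, runner, stretcher}
6. drawer_front@(0, -1, 0) [+x clear] — {divider, dowel, drawer_front, foot, runner, stretcher}
7. rail@(-1, 0, 1) [-y clear] — {divider, dowel, drawer_front, foot, rail, runner, stretcher}
8. shelf@(-2, 0, 1) [-x clear] — {divider, dowel, drawer_front, foot, rail, runner, shelf, stretcher}
9. top@(0, 1, 1) [-x clear] — {divider, dowel, drawer_front, foot, rail, runner, shelf, stretcher, top}

runner; foot; divider; stretcher; dowel; drawer_front; rail; shelf; top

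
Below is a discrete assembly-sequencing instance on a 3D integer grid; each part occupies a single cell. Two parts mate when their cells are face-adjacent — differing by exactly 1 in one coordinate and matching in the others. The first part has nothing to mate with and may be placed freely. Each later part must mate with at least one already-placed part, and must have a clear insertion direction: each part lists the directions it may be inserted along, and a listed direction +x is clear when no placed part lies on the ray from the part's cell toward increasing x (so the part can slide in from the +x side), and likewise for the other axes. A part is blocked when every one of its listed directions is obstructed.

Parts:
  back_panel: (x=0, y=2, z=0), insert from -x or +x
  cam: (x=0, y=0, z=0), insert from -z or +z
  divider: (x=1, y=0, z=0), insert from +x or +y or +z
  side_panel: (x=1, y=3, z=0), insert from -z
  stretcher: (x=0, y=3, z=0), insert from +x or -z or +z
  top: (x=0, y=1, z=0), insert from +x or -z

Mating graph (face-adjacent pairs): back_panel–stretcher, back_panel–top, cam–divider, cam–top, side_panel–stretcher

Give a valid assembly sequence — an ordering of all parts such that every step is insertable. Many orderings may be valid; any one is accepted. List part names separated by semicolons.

1. stretcher@(0, 3, 0) [+x clear] — {stretcher}
2. back_panel@(0, 2, 0) [-x clear] — {back_panel, stretcher}
3. top@(0, 1, 0) [+x clear] — {back_panel, stretcher, top}
4. side_panel@(1, 3, 0) [-z clear] — {back_panel, side_panel, stretcher, top}
5. cam@(0, 0, 0) [-z clear] — {back_panel, cam, side_panel, stretcher, top}
6. divider@(1, 0, 0) [+x clear] — {back_panel, cam, divider, side_panel, stretcher, top}

stretcher; back_panel; top; side_panel; cam; divider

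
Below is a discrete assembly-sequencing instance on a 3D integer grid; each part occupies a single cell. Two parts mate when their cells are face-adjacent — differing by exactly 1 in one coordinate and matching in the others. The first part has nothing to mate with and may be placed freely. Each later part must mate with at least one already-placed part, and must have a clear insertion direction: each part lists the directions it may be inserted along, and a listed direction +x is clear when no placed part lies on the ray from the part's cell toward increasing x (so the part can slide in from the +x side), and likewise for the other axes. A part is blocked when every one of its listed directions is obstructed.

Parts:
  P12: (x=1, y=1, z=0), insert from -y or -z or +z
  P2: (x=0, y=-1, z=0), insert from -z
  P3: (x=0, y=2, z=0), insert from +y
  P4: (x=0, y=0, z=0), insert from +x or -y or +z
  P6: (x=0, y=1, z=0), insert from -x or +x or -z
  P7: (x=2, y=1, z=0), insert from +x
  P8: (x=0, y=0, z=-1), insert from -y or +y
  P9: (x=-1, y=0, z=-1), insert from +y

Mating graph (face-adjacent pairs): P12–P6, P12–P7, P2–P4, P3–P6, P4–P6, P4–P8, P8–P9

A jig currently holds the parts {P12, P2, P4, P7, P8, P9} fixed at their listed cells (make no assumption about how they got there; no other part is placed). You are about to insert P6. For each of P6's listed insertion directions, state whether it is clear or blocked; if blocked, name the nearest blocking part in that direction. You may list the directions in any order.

+x: blocked by P12; -x: clear; -z: clear

-x: ray from P6(0, 1, 0) has no placed part ⇒ clear
+x: nearest on ray is P12@(1, 1, 0) ⇒ blocked
-z: ray from P6(0, 1, 0) has no placed part ⇒ clear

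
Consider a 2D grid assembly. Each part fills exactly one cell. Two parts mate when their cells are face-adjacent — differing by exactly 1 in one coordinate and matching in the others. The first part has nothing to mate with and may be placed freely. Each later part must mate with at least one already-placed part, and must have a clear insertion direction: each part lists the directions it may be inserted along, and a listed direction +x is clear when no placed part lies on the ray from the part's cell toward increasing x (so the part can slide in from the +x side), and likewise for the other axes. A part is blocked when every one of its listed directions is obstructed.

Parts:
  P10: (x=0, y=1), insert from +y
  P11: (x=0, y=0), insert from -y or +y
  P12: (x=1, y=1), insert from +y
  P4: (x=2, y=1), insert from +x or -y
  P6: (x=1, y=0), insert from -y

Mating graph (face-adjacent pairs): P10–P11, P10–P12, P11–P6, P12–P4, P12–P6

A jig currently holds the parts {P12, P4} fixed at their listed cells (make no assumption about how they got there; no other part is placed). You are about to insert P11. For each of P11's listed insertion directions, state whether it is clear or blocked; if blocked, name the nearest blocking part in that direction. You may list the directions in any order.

-y: ray from P11(0, 0) has no placed part ⇒ clear
+y: ray from P11(0, 0) has no placed part ⇒ clear

+y: clear; -y: clear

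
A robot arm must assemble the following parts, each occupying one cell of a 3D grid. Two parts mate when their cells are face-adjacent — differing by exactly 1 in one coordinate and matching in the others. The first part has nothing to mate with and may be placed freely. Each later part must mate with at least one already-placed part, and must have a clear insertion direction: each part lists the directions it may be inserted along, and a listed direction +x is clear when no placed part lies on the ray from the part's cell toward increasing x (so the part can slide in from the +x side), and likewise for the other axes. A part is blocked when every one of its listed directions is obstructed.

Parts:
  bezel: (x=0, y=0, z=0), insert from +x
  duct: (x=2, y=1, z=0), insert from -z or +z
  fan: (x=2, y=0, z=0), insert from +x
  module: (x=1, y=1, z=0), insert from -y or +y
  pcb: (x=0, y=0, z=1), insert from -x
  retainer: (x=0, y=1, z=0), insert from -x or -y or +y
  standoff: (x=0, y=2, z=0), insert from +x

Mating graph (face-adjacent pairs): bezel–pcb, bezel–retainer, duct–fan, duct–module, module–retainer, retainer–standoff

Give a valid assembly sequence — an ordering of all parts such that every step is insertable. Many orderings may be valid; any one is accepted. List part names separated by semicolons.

1. module@(1, 1, 0) [-y clear] — {module}
2. duct@(2, 1, 0) [-z clear] — {duct, module}
3. retainer@(0, 1, 0) [-x clear] — {duct, module, retainer}
4. bezel@(0, 0, 0) [+x clear] — {bezel, duct, module, retainer}
5. fan@(2, 0, 0) [+x clear] — {bezel, duct, fan, module, retainer}
6. pcb@(0, 0, 1) [-x clear] — {bezel, duct, fan, module, pcb, retainer}
7. standoff@(0, 2, 0) [+x clear] — {bezel, duct, fan, module, pcb, retainer, standoff}

module; duct; retainer; bezel; fan; pcb; standoff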